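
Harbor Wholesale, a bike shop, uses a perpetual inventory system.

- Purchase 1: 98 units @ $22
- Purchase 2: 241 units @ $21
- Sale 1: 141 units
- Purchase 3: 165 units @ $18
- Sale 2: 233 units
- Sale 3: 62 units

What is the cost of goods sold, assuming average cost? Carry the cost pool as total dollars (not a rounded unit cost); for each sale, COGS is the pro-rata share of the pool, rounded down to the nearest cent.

COGS = $8,841.00

After Purchase 1: 98 on hand, pool $2,156.00 (≈ $22.0000 each)
After Purchase 2: 339 on hand, pool $7,217.00 (≈ $21.2891 each)
Sale 1, sell 141: 141/339 × $7,217.00 → $3,001.76
After Purchase 3: 363 on hand, pool $7,185.24 (≈ $19.7940 each)
Sale 2, sell 233: 233/363 × $7,185.24 → $4,612.01
Sale 3, sell 62: 62/130 × $2,573.23 → $1,227.23
Total COGS = $3,001.76 + $4,612.01 + $1,227.23 = $8,841.00
Ending inventory (cost pool remaining) = $1,346.00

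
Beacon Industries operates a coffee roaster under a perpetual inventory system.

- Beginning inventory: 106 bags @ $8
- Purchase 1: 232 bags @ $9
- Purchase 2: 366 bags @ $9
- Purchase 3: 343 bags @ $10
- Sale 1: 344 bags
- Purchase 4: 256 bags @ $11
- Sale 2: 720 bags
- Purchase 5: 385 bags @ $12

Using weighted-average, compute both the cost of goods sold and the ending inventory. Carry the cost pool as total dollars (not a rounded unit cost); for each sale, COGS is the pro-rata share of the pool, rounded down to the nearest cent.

COGS = $10,157.73; ending inventory = $6,938.27

After Beginning: 106 on hand, pool $848.00 (≈ $8.0000 each)
After Purchase 1: 338 on hand, pool $2,936.00 (≈ $8.6864 each)
After Purchase 2: 704 on hand, pool $6,230.00 (≈ $8.8494 each)
After Purchase 3: 1047 on hand, pool $9,660.00 (≈ $9.2264 each)
Sale 1, sell 344: 344/1047 × $9,660.00 → $3,173.86
After Purchase 4: 959 on hand, pool $9,302.14 (≈ $9.6998 each)
Sale 2, sell 720: 720/959 × $9,302.14 → $6,983.87
After Purchase 5: 624 on hand, pool $6,938.27 (≈ $11.1190 each)
Total COGS = $3,173.86 + $6,983.87 = $10,157.73
Ending inventory (cost pool remaining) = $6,938.27
Check: goods available $17,096.00 = COGS $10,157.73 + ending $6,938.27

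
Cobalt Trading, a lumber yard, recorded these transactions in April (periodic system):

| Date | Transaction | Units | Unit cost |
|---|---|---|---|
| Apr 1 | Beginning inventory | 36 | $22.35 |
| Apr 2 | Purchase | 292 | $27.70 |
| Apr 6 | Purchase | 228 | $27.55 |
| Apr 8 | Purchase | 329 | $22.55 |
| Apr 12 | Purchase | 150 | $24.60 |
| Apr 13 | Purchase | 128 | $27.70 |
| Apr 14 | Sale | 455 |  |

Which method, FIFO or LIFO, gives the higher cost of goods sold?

FIFO COGS: 36 @ $22.35 + 292 @ $27.70 + 127 @ $27.55 = $12,391.85
LIFO COGS: 128 @ $27.70 + 150 @ $24.60 + 177 @ $22.55 = $11,226.95

FIFO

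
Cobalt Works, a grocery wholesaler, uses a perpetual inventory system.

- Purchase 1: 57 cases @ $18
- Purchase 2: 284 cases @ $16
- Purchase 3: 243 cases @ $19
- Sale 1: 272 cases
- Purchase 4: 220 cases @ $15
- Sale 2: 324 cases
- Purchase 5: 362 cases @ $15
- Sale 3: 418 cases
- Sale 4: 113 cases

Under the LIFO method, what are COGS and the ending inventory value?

COGS = $18,215; ending inventory = $702

Sale 1 (272) [LIFO — newest first]: 243 @ $19 + 29 @ $16 = $5,081
Sale 2 (324) [LIFO — newest first]: 220 @ $15 + 104 @ $16 = $4,964
Sale 3 (418) [LIFO — newest first]: 362 @ $15 + 56 @ $16 = $6,326
Sale 4 (113) [LIFO — newest first]: 95 @ $16 + 18 @ $18 = $1,844
Total COGS = $5,081 + $4,964 + $6,326 + $1,844 = $18,215
Ending inventory: 39 @ $18 = $702
Check: goods available $18,917 = COGS $18,215 + ending $702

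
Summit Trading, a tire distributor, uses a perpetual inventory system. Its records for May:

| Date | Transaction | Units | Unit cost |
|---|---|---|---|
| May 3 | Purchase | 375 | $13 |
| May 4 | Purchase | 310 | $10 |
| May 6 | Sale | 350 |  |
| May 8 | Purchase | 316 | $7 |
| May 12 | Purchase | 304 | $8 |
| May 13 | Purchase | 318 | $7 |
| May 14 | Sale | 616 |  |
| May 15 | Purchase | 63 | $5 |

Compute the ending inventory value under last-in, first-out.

Ending inventory = $6,930

May 6, 350 sold [LIFO — newest first]: 310 @ $10 + 40 @ $13 = $3,620
May 14, 616 sold [LIFO — newest first]: 318 @ $7 + 298 @ $8 = $4,610
Total COGS = $3,620 + $4,610 = $8,230
Ending inventory: 335 @ $13 + 316 @ $7 + 6 @ $8 + 63 @ $5 = $6,930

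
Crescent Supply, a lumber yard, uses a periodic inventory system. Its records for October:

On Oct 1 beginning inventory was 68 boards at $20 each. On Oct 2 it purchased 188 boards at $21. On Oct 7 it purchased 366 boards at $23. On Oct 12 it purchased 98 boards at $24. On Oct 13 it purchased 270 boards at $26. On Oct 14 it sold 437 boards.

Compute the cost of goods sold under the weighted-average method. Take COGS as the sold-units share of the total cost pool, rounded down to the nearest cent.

COGS = $10,195.78

Oct 14, sell 437: 437/990 × $23,098.00 → $10,195.78
Ending inventory (cost pool remaining) = $12,902.22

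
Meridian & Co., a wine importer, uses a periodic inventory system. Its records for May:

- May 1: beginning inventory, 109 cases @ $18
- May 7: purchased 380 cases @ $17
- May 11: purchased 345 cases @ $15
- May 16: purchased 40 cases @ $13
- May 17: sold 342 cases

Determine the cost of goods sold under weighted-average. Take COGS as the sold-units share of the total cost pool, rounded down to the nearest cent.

May 17, sell 342: 342/874 × $14,117.00 → $5,524.04
Ending inventory (cost pool remaining) = $8,592.96
Check: goods available $14,117.00 = COGS $5,524.04 + ending $8,592.96

COGS = $5,524.04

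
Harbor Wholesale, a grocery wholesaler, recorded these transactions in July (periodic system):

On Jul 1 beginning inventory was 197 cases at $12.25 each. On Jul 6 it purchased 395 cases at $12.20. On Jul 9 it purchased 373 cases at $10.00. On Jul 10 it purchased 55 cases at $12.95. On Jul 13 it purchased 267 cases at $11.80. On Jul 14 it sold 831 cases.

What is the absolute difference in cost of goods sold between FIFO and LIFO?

FIFO COGS: 197 @ $12.25 + 395 @ $12.20 + 239 @ $10.00 = $9,622.25
LIFO COGS: 267 @ $11.80 + 55 @ $12.95 + 373 @ $10.00 + 136 @ $12.20 = $9,252.05
Difference = |$9,622.25 − $9,252.05| = $370.20

$370.20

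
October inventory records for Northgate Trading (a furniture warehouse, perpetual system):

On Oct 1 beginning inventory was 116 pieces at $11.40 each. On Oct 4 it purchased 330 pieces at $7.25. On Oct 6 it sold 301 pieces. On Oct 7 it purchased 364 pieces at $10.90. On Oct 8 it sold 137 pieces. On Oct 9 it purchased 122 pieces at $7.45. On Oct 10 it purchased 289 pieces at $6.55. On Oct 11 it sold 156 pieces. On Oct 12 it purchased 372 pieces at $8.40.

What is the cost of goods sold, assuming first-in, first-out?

Oct 6, 301 sold [FIFO — oldest first]: 116 @ $11.40 + 185 @ $7.25 = $2,663.65
Oct 8, 137 sold [FIFO — oldest first]: 137 @ $7.25 = $993.25
Oct 11, 156 sold [FIFO — oldest first]: 8 @ $7.25 + 148 @ $10.90 = $1,671.20
Total COGS = $2,663.65 + $993.25 + $1,671.20 = $5,328.10
Ending inventory: 216 @ $10.90 + 122 @ $7.45 + 289 @ $6.55 + 372 @ $8.40 = $8,281.05

COGS = $5,328.10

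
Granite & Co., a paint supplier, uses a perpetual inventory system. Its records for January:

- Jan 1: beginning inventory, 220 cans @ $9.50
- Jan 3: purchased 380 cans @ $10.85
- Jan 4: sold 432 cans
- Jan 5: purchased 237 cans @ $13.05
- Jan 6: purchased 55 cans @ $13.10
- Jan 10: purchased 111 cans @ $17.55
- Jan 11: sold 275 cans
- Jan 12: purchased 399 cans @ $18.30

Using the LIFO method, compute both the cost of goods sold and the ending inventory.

Jan 4, 432 sold [LIFO — newest first]: 380 @ $10.85 + 52 @ $9.50 = $4,617.00
Jan 11, 275 sold [LIFO — newest first]: 111 @ $17.55 + 55 @ $13.10 + 109 @ $13.05 = $4,091.00
Total COGS = $4,617.00 + $4,091.00 = $8,708.00
Ending inventory: 168 @ $9.50 + 128 @ $13.05 + 399 @ $18.30 = $10,568.10

COGS = $8,708.00; ending inventory = $10,568.10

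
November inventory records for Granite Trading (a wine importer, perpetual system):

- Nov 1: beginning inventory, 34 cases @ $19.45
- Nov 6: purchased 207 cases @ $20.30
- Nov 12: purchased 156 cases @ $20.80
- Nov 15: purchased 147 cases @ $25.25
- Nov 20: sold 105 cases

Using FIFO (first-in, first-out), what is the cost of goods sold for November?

Nov 20, 105 sold [FIFO — oldest first]: 34 @ $19.45 + 71 @ $20.30 = $2,102.60
Ending inventory: 136 @ $20.30 + 156 @ $20.80 + 147 @ $25.25 = $9,717.35

COGS = $2,102.60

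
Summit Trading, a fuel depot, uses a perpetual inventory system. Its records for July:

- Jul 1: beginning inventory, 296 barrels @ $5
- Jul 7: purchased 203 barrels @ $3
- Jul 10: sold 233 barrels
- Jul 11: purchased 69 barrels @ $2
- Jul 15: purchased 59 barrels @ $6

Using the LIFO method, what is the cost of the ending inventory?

Ending inventory = $1,822

Jul 10, 233 sold [LIFO — newest first]: 203 @ $3 + 30 @ $5 = $759
Ending inventory: 266 @ $5 + 69 @ $2 + 59 @ $6 = $1,822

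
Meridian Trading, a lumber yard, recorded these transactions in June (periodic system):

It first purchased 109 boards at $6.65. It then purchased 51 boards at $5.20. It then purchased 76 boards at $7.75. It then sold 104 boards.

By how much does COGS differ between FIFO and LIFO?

$43.00

FIFO COGS: 104 @ $6.65 = $691.60
LIFO COGS: 76 @ $7.75 + 28 @ $5.20 = $734.60
Difference = |$691.60 − $734.60| = $43.00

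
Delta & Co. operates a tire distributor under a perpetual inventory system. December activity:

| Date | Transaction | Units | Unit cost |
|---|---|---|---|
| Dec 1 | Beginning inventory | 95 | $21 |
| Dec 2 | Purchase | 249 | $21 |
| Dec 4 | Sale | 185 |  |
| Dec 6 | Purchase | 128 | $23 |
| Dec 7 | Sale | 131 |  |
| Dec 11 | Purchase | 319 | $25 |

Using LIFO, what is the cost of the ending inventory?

Dec 4, 185 sold [LIFO — newest first]: 185 @ $21 = $3,885
Dec 7, 131 sold [LIFO — newest first]: 128 @ $23 + 3 @ $21 = $3,007
Total COGS = $3,885 + $3,007 = $6,892
Ending inventory: 95 @ $21 + 61 @ $21 + 319 @ $25 = $11,251

Ending inventory = $11,251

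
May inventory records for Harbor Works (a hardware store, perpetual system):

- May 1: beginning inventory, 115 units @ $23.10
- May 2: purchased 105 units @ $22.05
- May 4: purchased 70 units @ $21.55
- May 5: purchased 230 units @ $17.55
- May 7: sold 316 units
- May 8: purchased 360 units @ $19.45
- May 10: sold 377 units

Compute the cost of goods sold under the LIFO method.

COGS = $13,274.65

May 7, 316 sold [LIFO — newest first]: 230 @ $17.55 + 70 @ $21.55 + 16 @ $22.05 = $5,897.80
May 10, 377 sold [LIFO — newest first]: 360 @ $19.45 + 17 @ $22.05 = $7,376.85
Total COGS = $5,897.80 + $7,376.85 = $13,274.65
Ending inventory: 115 @ $23.10 + 72 @ $22.05 = $4,244.10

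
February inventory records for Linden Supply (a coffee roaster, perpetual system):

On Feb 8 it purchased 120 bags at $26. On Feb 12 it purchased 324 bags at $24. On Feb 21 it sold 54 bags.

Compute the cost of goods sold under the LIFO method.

COGS = $1,296

Feb 21, 54 sold [LIFO — newest first]: 54 @ $24 = $1,296
Ending inventory: 120 @ $26 + 270 @ $24 = $9,600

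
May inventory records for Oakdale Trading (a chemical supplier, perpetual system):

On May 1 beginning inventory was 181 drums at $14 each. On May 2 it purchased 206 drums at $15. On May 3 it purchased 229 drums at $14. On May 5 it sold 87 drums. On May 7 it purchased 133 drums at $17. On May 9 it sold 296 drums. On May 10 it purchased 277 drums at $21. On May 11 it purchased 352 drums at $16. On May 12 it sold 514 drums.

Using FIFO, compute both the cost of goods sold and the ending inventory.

May 5, 87 sold [FIFO — oldest first]: 87 @ $14 = $1,218
May 9, 296 sold [FIFO — oldest first]: 94 @ $14 + 202 @ $15 = $4,346
May 12, 514 sold [FIFO — oldest first]: 4 @ $15 + 229 @ $14 + 133 @ $17 + 148 @ $21 = $8,635
Total COGS = $1,218 + $4,346 + $8,635 = $14,199
Ending inventory: 129 @ $21 + 352 @ $16 = $8,341

COGS = $14,199; ending inventory = $8,341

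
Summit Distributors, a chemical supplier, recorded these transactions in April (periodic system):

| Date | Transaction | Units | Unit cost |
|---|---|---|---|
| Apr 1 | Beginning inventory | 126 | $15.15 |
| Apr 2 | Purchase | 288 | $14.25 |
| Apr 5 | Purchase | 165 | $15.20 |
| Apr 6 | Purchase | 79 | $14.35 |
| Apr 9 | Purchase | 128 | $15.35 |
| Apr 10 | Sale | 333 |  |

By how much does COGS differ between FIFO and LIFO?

$155.00

FIFO COGS: 126 @ $15.15 + 207 @ $14.25 = $4,858.65
LIFO COGS: 128 @ $15.35 + 79 @ $14.35 + 126 @ $15.20 = $5,013.65
Difference = |$4,858.65 − $5,013.65| = $155.00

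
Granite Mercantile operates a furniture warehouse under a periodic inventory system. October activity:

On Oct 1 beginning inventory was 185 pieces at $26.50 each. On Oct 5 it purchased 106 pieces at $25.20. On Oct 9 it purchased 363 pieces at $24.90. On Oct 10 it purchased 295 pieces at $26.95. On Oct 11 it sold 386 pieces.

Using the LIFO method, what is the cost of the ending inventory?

Ending inventory = $14,346.50

Oct 11, 386 sold [LIFO — newest first]: 295 @ $26.95 + 91 @ $24.90 = $10,216.15
Ending inventory: 185 @ $26.50 + 106 @ $25.20 + 272 @ $24.90 = $14,346.50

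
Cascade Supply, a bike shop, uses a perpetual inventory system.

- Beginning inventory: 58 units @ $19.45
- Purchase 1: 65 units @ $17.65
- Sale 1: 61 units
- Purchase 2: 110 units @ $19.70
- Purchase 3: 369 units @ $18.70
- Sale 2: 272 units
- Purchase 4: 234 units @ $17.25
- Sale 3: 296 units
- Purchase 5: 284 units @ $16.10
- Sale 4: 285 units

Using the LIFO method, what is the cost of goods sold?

COGS = $15,950.05

Sale 1 (61) [LIFO — newest first]: 61 @ $17.65 = $1,076.65
Sale 2 (272) [LIFO — newest first]: 272 @ $18.70 = $5,086.40
Sale 3 (296) [LIFO — newest first]: 234 @ $17.25 + 62 @ $18.70 = $5,195.90
Sale 4 (285) [LIFO — newest first]: 284 @ $16.10 + 1 @ $18.70 = $4,591.10
Total COGS = $1,076.65 + $5,086.40 + $5,195.90 + $4,591.10 = $15,950.05
Ending inventory: 58 @ $19.45 + 4 @ $17.65 + 110 @ $19.70 + 34 @ $18.70 = $4,001.50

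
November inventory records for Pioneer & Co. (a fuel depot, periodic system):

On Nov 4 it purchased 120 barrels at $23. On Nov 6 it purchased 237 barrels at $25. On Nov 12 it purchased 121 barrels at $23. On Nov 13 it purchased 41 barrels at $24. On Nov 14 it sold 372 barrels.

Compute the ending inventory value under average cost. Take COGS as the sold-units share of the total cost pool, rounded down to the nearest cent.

Nov 14, sell 372: 372/519 × $12,452.00 → $8,925.13
Ending inventory (cost pool remaining) = $3,526.87

Ending inventory = $3,526.87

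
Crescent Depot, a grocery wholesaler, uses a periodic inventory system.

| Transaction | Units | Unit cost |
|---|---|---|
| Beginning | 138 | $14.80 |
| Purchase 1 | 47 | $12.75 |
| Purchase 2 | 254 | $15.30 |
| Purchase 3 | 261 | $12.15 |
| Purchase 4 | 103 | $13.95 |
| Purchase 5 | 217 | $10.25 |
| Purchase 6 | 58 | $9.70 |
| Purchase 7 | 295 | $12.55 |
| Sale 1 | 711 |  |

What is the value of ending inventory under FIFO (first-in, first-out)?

Ending inventory = $7,772.50

Sale 1 (711) [FIFO — oldest first]: 138 @ $14.80 + 47 @ $12.75 + 254 @ $15.30 + 261 @ $12.15 + 11 @ $13.95 = $9,852.45
Ending inventory: 92 @ $13.95 + 217 @ $10.25 + 58 @ $9.70 + 295 @ $12.55 = $7,772.50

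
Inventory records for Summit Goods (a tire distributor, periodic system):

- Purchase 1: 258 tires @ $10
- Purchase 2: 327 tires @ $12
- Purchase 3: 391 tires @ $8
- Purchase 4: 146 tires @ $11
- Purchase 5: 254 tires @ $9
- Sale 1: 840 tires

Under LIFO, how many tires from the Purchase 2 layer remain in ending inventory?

278

Sale 1 (840) [LIFO — newest first]: 254 @ $9 + 146 @ $11 + 391 @ $8 + 49 @ $12 = $7,608
Ending inventory: 258 @ $10 + 278 @ $12 = $5,916
Check: goods available $13,524 = COGS $7,608 + ending $5,916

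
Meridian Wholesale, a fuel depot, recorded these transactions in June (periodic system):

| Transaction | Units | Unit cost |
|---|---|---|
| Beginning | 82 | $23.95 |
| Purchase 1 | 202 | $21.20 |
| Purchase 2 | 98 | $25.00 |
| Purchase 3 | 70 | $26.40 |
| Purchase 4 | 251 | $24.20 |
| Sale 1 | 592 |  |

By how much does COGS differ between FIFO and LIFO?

$107.50

FIFO COGS: 82 @ $23.95 + 202 @ $21.20 + 98 @ $25.00 + 70 @ $26.40 + 140 @ $24.20 = $13,932.30
LIFO COGS: 251 @ $24.20 + 70 @ $26.40 + 98 @ $25.00 + 173 @ $21.20 = $14,039.80
Difference = |$13,932.30 − $14,039.80| = $107.50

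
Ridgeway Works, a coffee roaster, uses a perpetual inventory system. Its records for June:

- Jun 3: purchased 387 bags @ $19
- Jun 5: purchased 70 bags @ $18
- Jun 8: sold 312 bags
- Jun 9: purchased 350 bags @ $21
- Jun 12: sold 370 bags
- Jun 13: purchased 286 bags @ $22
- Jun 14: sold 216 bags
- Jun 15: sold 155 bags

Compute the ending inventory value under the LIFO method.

Ending inventory = $760

Jun 8, 312 sold [LIFO — newest first]: 70 @ $18 + 242 @ $19 = $5,858
Jun 12, 370 sold [LIFO — newest first]: 350 @ $21 + 20 @ $19 = $7,730
Jun 14, 216 sold [LIFO — newest first]: 216 @ $22 = $4,752
Jun 15, 155 sold [LIFO — newest first]: 70 @ $22 + 85 @ $19 = $3,155
Total COGS = $5,858 + $7,730 + $4,752 + $3,155 = $21,495
Ending inventory: 40 @ $19 = $760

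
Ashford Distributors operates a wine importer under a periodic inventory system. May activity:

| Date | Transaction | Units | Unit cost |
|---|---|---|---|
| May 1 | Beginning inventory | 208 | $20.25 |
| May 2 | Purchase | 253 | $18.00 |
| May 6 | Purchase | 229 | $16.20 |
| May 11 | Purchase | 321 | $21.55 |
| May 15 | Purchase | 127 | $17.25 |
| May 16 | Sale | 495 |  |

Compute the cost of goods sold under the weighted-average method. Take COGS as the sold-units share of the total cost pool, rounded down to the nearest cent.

COGS = $9,388.51

May 16, sell 495: 495/1138 × $21,584.10 → $9,388.51
Ending inventory (cost pool remaining) = $12,195.59
Check: goods available $21,584.10 = COGS $9,388.51 + ending $12,195.59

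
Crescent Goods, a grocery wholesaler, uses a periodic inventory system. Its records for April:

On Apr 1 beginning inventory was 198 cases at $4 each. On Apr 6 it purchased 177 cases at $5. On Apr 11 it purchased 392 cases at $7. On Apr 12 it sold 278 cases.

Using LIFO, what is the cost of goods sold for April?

COGS = $1,946

Apr 12, 278 sold [LIFO — newest first]: 278 @ $7 = $1,946
Ending inventory: 198 @ $4 + 177 @ $5 + 114 @ $7 = $2,475
Check: goods available $4,421 = COGS $1,946 + ending $2,475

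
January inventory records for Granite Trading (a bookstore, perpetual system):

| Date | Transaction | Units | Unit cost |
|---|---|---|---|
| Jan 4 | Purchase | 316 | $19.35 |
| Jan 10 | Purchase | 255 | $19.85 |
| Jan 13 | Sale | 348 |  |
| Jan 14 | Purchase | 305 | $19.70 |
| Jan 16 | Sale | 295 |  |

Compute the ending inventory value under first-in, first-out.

Ending inventory = $4,590.10

Jan 13, 348 sold [FIFO — oldest first]: 316 @ $19.35 + 32 @ $19.85 = $6,749.80
Jan 16, 295 sold [FIFO — oldest first]: 223 @ $19.85 + 72 @ $19.70 = $5,844.95
Total COGS = $6,749.80 + $5,844.95 = $12,594.75
Ending inventory: 233 @ $19.70 = $4,590.10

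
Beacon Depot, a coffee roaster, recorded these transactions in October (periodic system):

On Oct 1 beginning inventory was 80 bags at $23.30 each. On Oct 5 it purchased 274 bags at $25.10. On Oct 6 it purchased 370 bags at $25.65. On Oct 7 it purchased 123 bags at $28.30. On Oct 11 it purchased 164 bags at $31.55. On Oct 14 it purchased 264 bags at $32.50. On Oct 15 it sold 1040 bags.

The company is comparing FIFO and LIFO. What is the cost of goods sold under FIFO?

FIFO COGS: 80 @ $23.30 + 274 @ $25.10 + 370 @ $25.65 + 123 @ $28.30 + 164 @ $31.55 + 29 @ $32.50 = $27,829.50
LIFO COGS: 264 @ $32.50 + 164 @ $31.55 + 123 @ $28.30 + 370 @ $25.65 + 119 @ $25.10 = $29,712.50

COGS = $27,829.50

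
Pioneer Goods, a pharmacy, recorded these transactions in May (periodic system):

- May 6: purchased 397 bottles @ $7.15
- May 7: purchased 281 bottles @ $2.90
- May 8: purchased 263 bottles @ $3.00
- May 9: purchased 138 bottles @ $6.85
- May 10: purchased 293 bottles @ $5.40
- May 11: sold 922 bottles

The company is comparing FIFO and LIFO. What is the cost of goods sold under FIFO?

COGS = $4,385.45

FIFO COGS: 397 @ $7.15 + 281 @ $2.90 + 244 @ $3.00 = $4,385.45
LIFO COGS: 293 @ $5.40 + 138 @ $6.85 + 263 @ $3.00 + 228 @ $2.90 = $3,977.70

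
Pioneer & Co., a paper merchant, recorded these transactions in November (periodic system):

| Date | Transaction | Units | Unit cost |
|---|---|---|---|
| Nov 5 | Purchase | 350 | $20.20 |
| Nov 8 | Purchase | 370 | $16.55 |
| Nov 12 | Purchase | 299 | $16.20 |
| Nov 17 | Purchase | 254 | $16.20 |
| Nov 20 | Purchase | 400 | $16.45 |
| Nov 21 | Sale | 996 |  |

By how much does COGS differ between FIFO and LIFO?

FIFO COGS: 350 @ $20.20 + 370 @ $16.55 + 276 @ $16.20 = $17,664.70
LIFO COGS: 400 @ $16.45 + 254 @ $16.20 + 299 @ $16.20 + 43 @ $16.55 = $16,250.25
Difference = |$17,664.70 − $16,250.25| = $1,414.45

$1,414.45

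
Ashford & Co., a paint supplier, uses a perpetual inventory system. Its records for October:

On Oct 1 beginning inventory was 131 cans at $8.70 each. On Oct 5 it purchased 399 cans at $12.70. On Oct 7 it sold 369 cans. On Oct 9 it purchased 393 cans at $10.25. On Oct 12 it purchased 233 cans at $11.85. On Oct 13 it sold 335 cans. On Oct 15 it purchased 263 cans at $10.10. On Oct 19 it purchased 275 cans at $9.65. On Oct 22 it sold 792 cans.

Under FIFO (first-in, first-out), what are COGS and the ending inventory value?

COGS = $16,395.65; ending inventory = $1,910.70

Oct 7, 369 sold [FIFO — oldest first]: 131 @ $8.70 + 238 @ $12.70 = $4,162.30
Oct 13, 335 sold [FIFO — oldest first]: 161 @ $12.70 + 174 @ $10.25 = $3,828.20
Oct 22, 792 sold [FIFO — oldest first]: 219 @ $10.25 + 233 @ $11.85 + 263 @ $10.10 + 77 @ $9.65 = $8,405.15
Total COGS = $4,162.30 + $3,828.20 + $8,405.15 = $16,395.65
Ending inventory: 198 @ $9.65 = $1,910.70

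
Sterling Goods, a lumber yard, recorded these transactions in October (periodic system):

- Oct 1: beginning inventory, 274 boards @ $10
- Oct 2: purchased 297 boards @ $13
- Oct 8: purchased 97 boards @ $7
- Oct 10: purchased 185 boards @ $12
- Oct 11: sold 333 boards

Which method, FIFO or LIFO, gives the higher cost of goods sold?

LIFO

FIFO COGS: 274 @ $10 + 59 @ $13 = $3,507
LIFO COGS: 185 @ $12 + 97 @ $7 + 51 @ $13 = $3,562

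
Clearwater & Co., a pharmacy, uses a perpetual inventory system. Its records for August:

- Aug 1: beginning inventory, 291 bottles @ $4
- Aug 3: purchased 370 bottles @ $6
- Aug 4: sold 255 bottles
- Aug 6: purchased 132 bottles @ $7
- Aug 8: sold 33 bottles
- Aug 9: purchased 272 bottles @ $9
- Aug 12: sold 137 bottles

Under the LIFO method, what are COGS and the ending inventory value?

Aug 4, 255 sold [LIFO — newest first]: 255 @ $6 = $1,530
Aug 8, 33 sold [LIFO — newest first]: 33 @ $7 = $231
Aug 12, 137 sold [LIFO — newest first]: 137 @ $9 = $1,233
Total COGS = $1,530 + $231 + $1,233 = $2,994
Ending inventory: 291 @ $4 + 115 @ $6 + 99 @ $7 + 135 @ $9 = $3,762

COGS = $2,994; ending inventory = $3,762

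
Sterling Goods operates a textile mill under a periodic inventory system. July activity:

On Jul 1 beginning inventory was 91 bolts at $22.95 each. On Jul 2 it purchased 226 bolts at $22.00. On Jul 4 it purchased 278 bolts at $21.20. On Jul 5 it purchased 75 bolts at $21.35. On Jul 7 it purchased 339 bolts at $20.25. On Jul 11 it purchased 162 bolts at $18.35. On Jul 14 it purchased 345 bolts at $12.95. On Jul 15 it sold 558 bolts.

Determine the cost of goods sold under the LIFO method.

Jul 15, 558 sold [LIFO — newest first]: 345 @ $12.95 + 162 @ $18.35 + 51 @ $20.25 = $8,473.20
Ending inventory: 91 @ $22.95 + 226 @ $22.00 + 278 @ $21.20 + 75 @ $21.35 + 288 @ $20.25 = $20,387.30

COGS = $8,473.20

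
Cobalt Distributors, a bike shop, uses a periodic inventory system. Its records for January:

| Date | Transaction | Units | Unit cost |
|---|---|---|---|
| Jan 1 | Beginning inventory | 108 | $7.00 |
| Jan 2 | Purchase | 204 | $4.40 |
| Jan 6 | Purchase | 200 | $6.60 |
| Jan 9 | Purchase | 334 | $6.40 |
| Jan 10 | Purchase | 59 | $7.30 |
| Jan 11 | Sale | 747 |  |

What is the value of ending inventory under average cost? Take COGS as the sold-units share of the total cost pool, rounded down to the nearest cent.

Jan 11, sell 747: 747/905 × $5,541.90 → $4,574.36
Ending inventory (cost pool remaining) = $967.54

Ending inventory = $967.54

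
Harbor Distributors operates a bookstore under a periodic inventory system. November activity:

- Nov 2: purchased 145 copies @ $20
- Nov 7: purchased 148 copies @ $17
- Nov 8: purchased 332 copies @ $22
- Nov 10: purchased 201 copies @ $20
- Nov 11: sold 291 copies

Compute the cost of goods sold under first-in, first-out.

COGS = $5,382

Nov 11, 291 sold [FIFO — oldest first]: 145 @ $20 + 146 @ $17 = $5,382
Ending inventory: 2 @ $17 + 332 @ $22 + 201 @ $20 = $11,358
Check: goods available $16,740 = COGS $5,382 + ending $11,358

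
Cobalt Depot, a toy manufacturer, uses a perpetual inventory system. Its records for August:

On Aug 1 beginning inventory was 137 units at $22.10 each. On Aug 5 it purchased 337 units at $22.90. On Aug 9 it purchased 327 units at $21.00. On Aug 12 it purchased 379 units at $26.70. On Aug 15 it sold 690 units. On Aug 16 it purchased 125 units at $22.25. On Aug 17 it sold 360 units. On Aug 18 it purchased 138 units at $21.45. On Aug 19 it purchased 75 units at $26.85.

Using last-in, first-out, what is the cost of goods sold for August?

COGS = $24,782.65

Aug 15, 690 sold [LIFO — newest first]: 379 @ $26.70 + 311 @ $21.00 = $16,650.30
Aug 17, 360 sold [LIFO — newest first]: 125 @ $22.25 + 16 @ $21.00 + 219 @ $22.90 = $8,132.35
Total COGS = $16,650.30 + $8,132.35 = $24,782.65
Ending inventory: 137 @ $22.10 + 118 @ $22.90 + 138 @ $21.45 + 75 @ $26.85 = $10,703.75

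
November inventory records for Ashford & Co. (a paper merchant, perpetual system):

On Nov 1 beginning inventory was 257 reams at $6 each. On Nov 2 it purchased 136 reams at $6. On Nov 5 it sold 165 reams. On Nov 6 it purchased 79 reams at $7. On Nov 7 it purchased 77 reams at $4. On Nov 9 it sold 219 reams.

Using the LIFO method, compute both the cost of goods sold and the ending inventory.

Nov 5, 165 sold [LIFO — newest first]: 136 @ $6 + 29 @ $6 = $990
Nov 9, 219 sold [LIFO — newest first]: 77 @ $4 + 79 @ $7 + 63 @ $6 = $1,239
Total COGS = $990 + $1,239 = $2,229
Ending inventory: 165 @ $6 = $990
Check: goods available $3,219 = COGS $2,229 + ending $990

COGS = $2,229; ending inventory = $990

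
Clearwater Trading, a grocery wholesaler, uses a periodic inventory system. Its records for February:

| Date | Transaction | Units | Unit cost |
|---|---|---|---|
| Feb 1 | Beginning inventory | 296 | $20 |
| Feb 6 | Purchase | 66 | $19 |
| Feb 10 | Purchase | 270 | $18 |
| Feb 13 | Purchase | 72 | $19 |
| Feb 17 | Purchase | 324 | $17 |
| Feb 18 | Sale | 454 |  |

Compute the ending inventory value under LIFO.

Feb 18, 454 sold [LIFO — newest first]: 324 @ $17 + 72 @ $19 + 58 @ $18 = $7,920
Ending inventory: 296 @ $20 + 66 @ $19 + 212 @ $18 = $10,990
Check: goods available $18,910 = COGS $7,920 + ending $10,990

Ending inventory = $10,990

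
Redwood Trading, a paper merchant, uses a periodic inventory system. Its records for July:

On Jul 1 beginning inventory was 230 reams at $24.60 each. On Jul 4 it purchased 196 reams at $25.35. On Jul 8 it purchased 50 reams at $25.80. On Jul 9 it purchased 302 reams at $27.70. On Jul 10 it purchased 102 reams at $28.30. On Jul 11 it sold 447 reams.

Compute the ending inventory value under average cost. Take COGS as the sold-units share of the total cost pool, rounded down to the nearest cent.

Ending inventory = $11,400.01

Jul 11, sell 447: 447/880 × $23,168.60 → $11,768.59
Ending inventory (cost pool remaining) = $11,400.01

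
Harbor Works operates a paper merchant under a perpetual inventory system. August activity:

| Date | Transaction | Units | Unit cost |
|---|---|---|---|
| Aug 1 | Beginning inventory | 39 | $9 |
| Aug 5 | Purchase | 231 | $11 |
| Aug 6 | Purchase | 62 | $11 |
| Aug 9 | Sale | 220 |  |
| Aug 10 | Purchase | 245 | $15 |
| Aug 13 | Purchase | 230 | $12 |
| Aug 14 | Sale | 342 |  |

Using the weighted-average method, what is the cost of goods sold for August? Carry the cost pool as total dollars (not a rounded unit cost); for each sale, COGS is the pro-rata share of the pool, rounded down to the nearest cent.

COGS = $6,819.95

After Aug 1: 39 on hand, pool $351.00 (≈ $9.0000 each)
After Aug 5: 270 on hand, pool $2,892.00 (≈ $10.7111 each)
After Aug 6: 332 on hand, pool $3,574.00 (≈ $10.7651 each)
Aug 9, sell 220: 220/332 × $3,574.00 → $2,368.31
After Aug 10: 357 on hand, pool $4,880.69 (≈ $13.6714 each)
After Aug 13: 587 on hand, pool $7,640.69 (≈ $13.0165 each)
Aug 14, sell 342: 342/587 × $7,640.69 → $4,451.64
Total COGS = $2,368.31 + $4,451.64 = $6,819.95
Ending inventory (cost pool remaining) = $3,189.05
Check: goods available $10,009.00 = COGS $6,819.95 + ending $3,189.05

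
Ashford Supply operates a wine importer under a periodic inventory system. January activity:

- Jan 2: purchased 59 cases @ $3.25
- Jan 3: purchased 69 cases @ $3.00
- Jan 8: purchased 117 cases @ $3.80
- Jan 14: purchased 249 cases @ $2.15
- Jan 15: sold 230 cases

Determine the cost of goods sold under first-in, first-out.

Jan 15, 230 sold [FIFO — oldest first]: 59 @ $3.25 + 69 @ $3.00 + 102 @ $3.80 = $786.35
Ending inventory: 15 @ $3.80 + 249 @ $2.15 = $592.35
Check: goods available $1,378.70 = COGS $786.35 + ending $592.35

COGS = $786.35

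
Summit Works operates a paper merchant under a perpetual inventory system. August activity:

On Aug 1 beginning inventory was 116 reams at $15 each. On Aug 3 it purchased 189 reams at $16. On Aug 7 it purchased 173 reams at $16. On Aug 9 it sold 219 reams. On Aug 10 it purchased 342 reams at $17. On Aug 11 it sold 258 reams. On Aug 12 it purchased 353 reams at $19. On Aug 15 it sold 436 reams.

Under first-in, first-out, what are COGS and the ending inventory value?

Aug 9, 219 sold [FIFO — oldest first]: 116 @ $15 + 103 @ $16 = $3,388
Aug 11, 258 sold [FIFO — oldest first]: 86 @ $16 + 172 @ $16 = $4,128
Aug 15, 436 sold [FIFO — oldest first]: 1 @ $16 + 342 @ $17 + 93 @ $19 = $7,597
Total COGS = $3,388 + $4,128 + $7,597 = $15,113
Ending inventory: 260 @ $19 = $4,940

COGS = $15,113; ending inventory = $4,940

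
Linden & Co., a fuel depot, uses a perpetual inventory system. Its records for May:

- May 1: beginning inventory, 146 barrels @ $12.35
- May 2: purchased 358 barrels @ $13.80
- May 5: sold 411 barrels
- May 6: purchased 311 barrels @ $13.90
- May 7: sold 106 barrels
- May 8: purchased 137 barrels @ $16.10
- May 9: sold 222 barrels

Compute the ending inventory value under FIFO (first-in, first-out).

May 5, 411 sold [FIFO — oldest first]: 146 @ $12.35 + 265 @ $13.80 = $5,460.10
May 7, 106 sold [FIFO — oldest first]: 93 @ $13.80 + 13 @ $13.90 = $1,464.10
May 9, 222 sold [FIFO — oldest first]: 222 @ $13.90 = $3,085.80
Total COGS = $5,460.10 + $1,464.10 + $3,085.80 = $10,010.00
Ending inventory: 76 @ $13.90 + 137 @ $16.10 = $3,262.10

Ending inventory = $3,262.10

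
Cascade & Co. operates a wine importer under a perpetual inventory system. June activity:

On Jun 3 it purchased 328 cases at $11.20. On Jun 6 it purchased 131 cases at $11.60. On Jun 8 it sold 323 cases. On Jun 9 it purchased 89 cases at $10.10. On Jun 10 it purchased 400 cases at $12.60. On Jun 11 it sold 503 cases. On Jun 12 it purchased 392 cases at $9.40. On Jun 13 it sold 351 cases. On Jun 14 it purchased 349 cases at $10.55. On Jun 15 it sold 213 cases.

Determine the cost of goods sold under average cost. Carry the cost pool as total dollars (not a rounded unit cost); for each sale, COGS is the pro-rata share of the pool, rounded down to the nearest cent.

COGS = $15,395.93

After Jun 3: 328 on hand, pool $3,673.60 (≈ $11.2000 each)
After Jun 6: 459 on hand, pool $5,193.20 (≈ $11.3142 each)
Jun 8, sell 323: 323/459 × $5,193.20 → $3,654.47
After Jun 9: 225 on hand, pool $2,437.63 (≈ $10.8339 each)
After Jun 10: 625 on hand, pool $7,477.63 (≈ $11.9642 each)
Jun 11, sell 503: 503/625 × $7,477.63 → $6,017.99
After Jun 12: 514 on hand, pool $5,144.44 (≈ $10.0086 each)
Jun 13, sell 351: 351/514 × $5,144.44 → $3,513.03
After Jun 14: 512 on hand, pool $5,313.36 (≈ $10.3777 each)
Jun 15, sell 213: 213/512 × $5,313.36 → $2,210.44
Total COGS = $3,654.47 + $6,017.99 + $3,513.03 + $2,210.44 = $15,395.93
Ending inventory (cost pool remaining) = $3,102.92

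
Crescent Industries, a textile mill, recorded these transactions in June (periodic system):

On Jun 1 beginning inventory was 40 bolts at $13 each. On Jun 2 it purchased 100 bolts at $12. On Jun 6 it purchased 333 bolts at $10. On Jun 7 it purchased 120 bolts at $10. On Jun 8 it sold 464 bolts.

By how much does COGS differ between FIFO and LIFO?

FIFO COGS: 40 @ $13 + 100 @ $12 + 324 @ $10 = $4,960
LIFO COGS: 120 @ $10 + 333 @ $10 + 11 @ $12 = $4,662
Difference = |$4,960 − $4,662| = $298

$298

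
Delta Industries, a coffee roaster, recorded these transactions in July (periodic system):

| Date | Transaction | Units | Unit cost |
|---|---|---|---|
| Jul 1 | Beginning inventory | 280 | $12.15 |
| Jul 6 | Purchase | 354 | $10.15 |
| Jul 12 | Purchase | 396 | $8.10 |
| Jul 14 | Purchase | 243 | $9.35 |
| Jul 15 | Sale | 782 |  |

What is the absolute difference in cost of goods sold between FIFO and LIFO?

FIFO COGS: 280 @ $12.15 + 354 @ $10.15 + 148 @ $8.10 = $8,193.90
LIFO COGS: 243 @ $9.35 + 396 @ $8.10 + 143 @ $10.15 = $6,931.10
Difference = |$8,193.90 − $6,931.10| = $1,262.80

$1,262.80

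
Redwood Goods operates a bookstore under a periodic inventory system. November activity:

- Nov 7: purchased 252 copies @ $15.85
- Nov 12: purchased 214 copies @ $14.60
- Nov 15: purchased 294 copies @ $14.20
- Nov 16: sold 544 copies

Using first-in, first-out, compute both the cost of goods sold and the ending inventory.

Nov 16, 544 sold [FIFO — oldest first]: 252 @ $15.85 + 214 @ $14.60 + 78 @ $14.20 = $8,226.20
Ending inventory: 216 @ $14.20 = $3,067.20

COGS = $8,226.20; ending inventory = $3,067.20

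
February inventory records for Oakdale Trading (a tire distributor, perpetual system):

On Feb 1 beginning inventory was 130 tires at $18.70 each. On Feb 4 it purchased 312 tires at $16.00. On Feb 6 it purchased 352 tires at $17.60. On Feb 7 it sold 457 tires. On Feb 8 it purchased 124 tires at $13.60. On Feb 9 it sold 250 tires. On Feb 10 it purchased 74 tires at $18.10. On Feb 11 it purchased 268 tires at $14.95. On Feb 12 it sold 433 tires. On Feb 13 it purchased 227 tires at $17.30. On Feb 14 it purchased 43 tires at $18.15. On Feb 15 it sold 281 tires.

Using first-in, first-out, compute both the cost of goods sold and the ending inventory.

COGS = $23,435.90; ending inventory = $1,922.25

Feb 7, 457 sold [FIFO — oldest first]: 130 @ $18.70 + 312 @ $16.00 + 15 @ $17.60 = $7,687.00
Feb 9, 250 sold [FIFO — oldest first]: 250 @ $17.60 = $4,400.00
Feb 12, 433 sold [FIFO — oldest first]: 87 @ $17.60 + 124 @ $13.60 + 74 @ $18.10 + 148 @ $14.95 = $6,769.60
Feb 15, 281 sold [FIFO — oldest first]: 120 @ $14.95 + 161 @ $17.30 = $4,579.30
Total COGS = $7,687.00 + $4,400.00 + $6,769.60 + $4,579.30 = $23,435.90
Ending inventory: 66 @ $17.30 + 43 @ $18.15 = $1,922.25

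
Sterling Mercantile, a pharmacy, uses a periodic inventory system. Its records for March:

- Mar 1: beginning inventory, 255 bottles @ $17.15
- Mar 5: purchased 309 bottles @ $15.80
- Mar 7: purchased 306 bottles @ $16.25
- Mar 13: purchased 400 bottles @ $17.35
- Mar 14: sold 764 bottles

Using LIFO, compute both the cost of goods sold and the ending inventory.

Mar 14, 764 sold [LIFO — newest first]: 400 @ $17.35 + 306 @ $16.25 + 58 @ $15.80 = $12,828.90
Ending inventory: 255 @ $17.15 + 251 @ $15.80 = $8,339.05

COGS = $12,828.90; ending inventory = $8,339.05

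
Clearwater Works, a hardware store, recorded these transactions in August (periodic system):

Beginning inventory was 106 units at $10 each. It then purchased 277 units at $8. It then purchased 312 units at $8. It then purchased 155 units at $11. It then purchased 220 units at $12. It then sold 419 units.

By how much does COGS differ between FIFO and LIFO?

$1,133

FIFO COGS: 106 @ $10 + 277 @ $8 + 36 @ $8 = $3,564
LIFO COGS: 220 @ $12 + 155 @ $11 + 44 @ $8 = $4,697
Difference = |$3,564 − $4,697| = $1,133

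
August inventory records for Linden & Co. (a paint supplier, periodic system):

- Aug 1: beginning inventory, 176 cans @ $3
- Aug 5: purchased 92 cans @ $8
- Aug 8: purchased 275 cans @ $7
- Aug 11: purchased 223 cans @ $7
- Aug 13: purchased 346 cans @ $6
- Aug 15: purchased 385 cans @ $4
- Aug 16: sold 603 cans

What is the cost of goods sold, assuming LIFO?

COGS = $2,848

Aug 16, 603 sold [LIFO — newest first]: 385 @ $4 + 218 @ $6 = $2,848
Ending inventory: 176 @ $3 + 92 @ $8 + 275 @ $7 + 223 @ $7 + 128 @ $6 = $5,518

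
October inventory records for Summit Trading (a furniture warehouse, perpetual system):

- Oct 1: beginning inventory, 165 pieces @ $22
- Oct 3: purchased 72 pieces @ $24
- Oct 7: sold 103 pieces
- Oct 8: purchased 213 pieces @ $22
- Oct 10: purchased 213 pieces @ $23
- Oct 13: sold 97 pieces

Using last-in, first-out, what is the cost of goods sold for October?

Oct 7, 103 sold [LIFO — newest first]: 72 @ $24 + 31 @ $22 = $2,410
Oct 13, 97 sold [LIFO — newest first]: 97 @ $23 = $2,231
Total COGS = $2,410 + $2,231 = $4,641
Ending inventory: 134 @ $22 + 213 @ $22 + 116 @ $23 = $10,302

COGS = $4,641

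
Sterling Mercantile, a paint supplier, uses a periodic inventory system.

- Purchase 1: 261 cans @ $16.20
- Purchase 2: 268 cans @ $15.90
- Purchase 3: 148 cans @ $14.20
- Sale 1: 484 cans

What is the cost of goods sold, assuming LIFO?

COGS = $7,464.40

Sale 1 (484) [LIFO — newest first]: 148 @ $14.20 + 268 @ $15.90 + 68 @ $16.20 = $7,464.40
Ending inventory: 193 @ $16.20 = $3,126.60
Check: goods available $10,591.00 = COGS $7,464.40 + ending $3,126.60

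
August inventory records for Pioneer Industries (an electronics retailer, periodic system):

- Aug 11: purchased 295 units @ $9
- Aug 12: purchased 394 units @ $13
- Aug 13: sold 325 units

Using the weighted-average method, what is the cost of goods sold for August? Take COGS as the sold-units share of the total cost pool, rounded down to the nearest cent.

Aug 13, sell 325: 325/689 × $7,777.00 → $3,668.39
Ending inventory (cost pool remaining) = $4,108.61

COGS = $3,668.39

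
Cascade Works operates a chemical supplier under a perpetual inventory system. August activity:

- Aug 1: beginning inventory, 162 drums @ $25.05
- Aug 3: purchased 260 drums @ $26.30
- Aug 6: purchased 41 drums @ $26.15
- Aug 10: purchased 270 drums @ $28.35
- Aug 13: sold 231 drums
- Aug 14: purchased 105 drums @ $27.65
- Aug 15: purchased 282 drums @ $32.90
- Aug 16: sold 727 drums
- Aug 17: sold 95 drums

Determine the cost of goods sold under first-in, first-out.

COGS = $29,599.50

Aug 13, 231 sold [FIFO — oldest first]: 162 @ $25.05 + 69 @ $26.30 = $5,872.80
Aug 16, 727 sold [FIFO — oldest first]: 191 @ $26.30 + 41 @ $26.15 + 270 @ $28.35 + 105 @ $27.65 + 120 @ $32.90 = $20,601.20
Aug 17, 95 sold [FIFO — oldest first]: 95 @ $32.90 = $3,125.50
Total COGS = $5,872.80 + $20,601.20 + $3,125.50 = $29,599.50
Ending inventory: 67 @ $32.90 = $2,204.30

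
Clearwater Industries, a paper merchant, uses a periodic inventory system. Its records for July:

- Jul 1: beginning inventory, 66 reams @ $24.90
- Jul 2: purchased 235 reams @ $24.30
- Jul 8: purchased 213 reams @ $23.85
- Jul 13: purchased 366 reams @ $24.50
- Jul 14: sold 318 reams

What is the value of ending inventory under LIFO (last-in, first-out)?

Jul 14, 318 sold [LIFO — newest first]: 318 @ $24.50 = $7,791.00
Ending inventory: 66 @ $24.90 + 235 @ $24.30 + 213 @ $23.85 + 48 @ $24.50 = $13,609.95
Check: goods available $21,400.95 = COGS $7,791.00 + ending $13,609.95

Ending inventory = $13,609.95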